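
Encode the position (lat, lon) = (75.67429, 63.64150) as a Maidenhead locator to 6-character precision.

Add 180° to longitude and 90° to latitude: 243.6415, 165.6743.
Field: lon ⌊243.6415/20⌋ = 12 → M; lat ⌊165.6743/10⌋ = 16 → Q.
Square: lon ⌊3.6415/2⌋ = 1; lat ⌊5.6743/1⌋ = 5.
Subsquare: lon ⌊1.6415/0.0833333⌋ = 19 → t; lat ⌊0.6743/0.0416667⌋ = 16 → q.

MQ15tq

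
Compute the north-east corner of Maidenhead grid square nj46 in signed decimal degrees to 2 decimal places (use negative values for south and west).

7.00, 90.00

Field N=13, J=9: +13·20° lon, +9·10° lat → SW at lon 80°, lat 0°.
Square 4, 6: +4·2° lon, +6·1° lat → SW at lon 88°, lat 6°.
Cell spans 2° lon × 1° lat. NE corner is SW corner plus one full cell.
latitude 7.00, longitude 90.00.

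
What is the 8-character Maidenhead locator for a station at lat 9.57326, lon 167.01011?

Shift to the Maidenhead origin (180°W, 90°S): lon 347.01011, lat 99.57326.
Field: lon ⌊347.01011/20⌋ = 17 → R; lat ⌊99.57326/10⌋ = 9 → J.
Square: lon ⌊7.01011/2⌋ = 3; lat ⌊9.57326/1⌋ = 9.
Subsquare: lon ⌊1.01011/0.0833333⌋ = 12 → m; lat ⌊0.57326/0.0416667⌋ = 13 → n.
Extended square: lon ⌊0.01011/0.00833333⌋ = 1; lat ⌊0.03159/0.00416667⌋ = 7.

RJ39mn17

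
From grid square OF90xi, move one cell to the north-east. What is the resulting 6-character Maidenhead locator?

Longitude subsquare x = 23; +1 → 24, wraps to 0 = a, carry into square.
Longitude square 9; +1 → 10, wraps to 0, carry into field.
Longitude field O = 14; +1 → 15 = P.
Latitude subsquare i = 8; +1 → 9 = j.

PF00aj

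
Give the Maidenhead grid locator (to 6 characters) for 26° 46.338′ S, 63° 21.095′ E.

Shift to the Maidenhead origin (180°W, 90°S): lon 243.3516, lat 63.2277.
Field: 243.3516/20 → 12 → M, 63.2277/10 → 6 → G; chars MG.
Square: 3.3516/2 → 1, 3.2277/1 → 3; chars 13.
Subsquare: 1.3516/0.0833333 → 16 → q, 0.2277/0.0416667 → 5 → f; chars qf.

MG13qf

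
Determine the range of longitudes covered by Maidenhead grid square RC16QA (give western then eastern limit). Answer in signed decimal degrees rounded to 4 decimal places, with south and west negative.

Field R=17, C=2: +17·20° lon, +2·10° lat → SW at lon 160°, lat -70°.
Square 1, 6: +1·2° lon, +6·1° lat → SW at lon 162°, lat -64°.
Subsquare q=16, a=0: +16·0.0833333° lon, +0·0.0416667° lat → SW at lon 163.333°, lat -64°.
Cell spans 0.0833333° lon × 0.0416667° lat.
west 163.3333, east 163.4167.

163.3333, 163.4167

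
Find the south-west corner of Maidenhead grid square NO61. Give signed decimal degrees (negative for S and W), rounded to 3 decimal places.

Field N=13, O=14: +13·20° lon, +14·10° lat → SW at lon 80°, lat 50°.
Square 6, 1: +6·2° lon, +1·1° lat → SW at lon 92°, lat 51°.
latitude 51.000, longitude 92.000.

51.000, 92.000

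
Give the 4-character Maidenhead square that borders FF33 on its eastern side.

FF43

Longitude square 3; +1 → 4.
The latitude characters are unchanged.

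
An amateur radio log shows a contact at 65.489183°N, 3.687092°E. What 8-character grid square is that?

JP15ul27

Offset from 180°W / 90°S: lon 183.68709°, lat 155.48918°.
Field (20°×10°, letters A–R): lon ⌊183.68709/20⌋ = 9 → J; lat ⌊155.48918/10⌋ = 15 → P.
Square (2°×1°, digits 0–9): lon ⌊3.68709/2⌋ = 1; lat ⌊5.48918/1⌋ = 5.
Subsquare (5′×2.5′, letters a–x): lon ⌊1.68709/0.0833333⌋ = 20 → u; lat ⌊0.48918/0.0416667⌋ = 11 → l.
Extended square (30″×15″, digits 0–9): lon ⌊0.02043/0.00833333⌋ = 2; lat ⌊0.03085/0.00416667⌋ = 7.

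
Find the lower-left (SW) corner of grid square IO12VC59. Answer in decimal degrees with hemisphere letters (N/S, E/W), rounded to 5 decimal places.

Field I=8, O=14: +8·20° lon, +14·10° lat → SW at lon -20°, lat 50°.
Square 1, 2: +1·2° lon, +2·1° lat → SW at lon -18°, lat 52°.
Subsquare v=21, c=2: +21·0.0833333° lon, +2·0.0416667° lat → SW at lon -16.25°, lat 52.0833°.
Extended square 5, 9: +5·0.00833333° lon, +9·0.00416667° lat → SW at lon -16.2083°, lat 52.1208°.
latitude 52.12083° N, longitude 16.20833° W.

52.12083° N, 16.20833° W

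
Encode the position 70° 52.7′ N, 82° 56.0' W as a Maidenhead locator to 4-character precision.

Add 180° to longitude and 90° to latitude: 97.07, 160.88.
Field (20°×10°, letters A–R): 97.07/20 → 4 → E, 160.88/10 → 16 → Q; chars EQ.
Square (2°×1°, digits 0–9): 17.07/2 → 8, 0.88/1 → 0; chars 80.

EQ80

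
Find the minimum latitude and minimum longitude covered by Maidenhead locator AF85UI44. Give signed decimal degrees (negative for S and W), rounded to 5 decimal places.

-34.65000, -162.30000

Field A=0, F=5: +0·20° lon, +5·10° lat → SW at lon -180°, lat -40°.
Square 8, 5: +8·2° lon, +5·1° lat → SW at lon -164°, lat -35°.
Subsquare u=20, i=8: +20·0.0833333° lon, +8·0.0416667° lat → SW at lon -162.333°, lat -34.6667°.
Extended square 4, 4: +4·0.00833333° lon, +4·0.00416667° lat → SW at lon -162.3°, lat -34.65°.
latitude -34.65000, longitude -162.30000.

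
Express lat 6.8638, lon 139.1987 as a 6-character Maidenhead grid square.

Shift to the Maidenhead origin (180°W, 90°S): lon 319.1987, lat 96.8638.
Field (20°×10°, letters A–R): 319.1987/20 → 15 → P, 96.8638/10 → 9 → J; chars PJ.
Square (2°×1°, digits 0–9): 19.1987/2 → 9, 6.8638/1 → 6; chars 96.
Subsquare (5′×2.5′, letters a–x): 1.1987/0.0833333 → 14 → o, 0.8638/0.0416667 → 20 → u; chars ou.

PJ96ou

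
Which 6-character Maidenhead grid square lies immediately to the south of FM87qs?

FM87qr

Latitude subsquare s = 18; −1 → 17 = r.
The longitude characters are unchanged.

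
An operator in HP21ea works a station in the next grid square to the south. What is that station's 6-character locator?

HP20ex

Latitude subsquare a = 0; −1 → -1, wraps to 23 = x, carry into square.
Latitude square 1; −1 → 0.
The longitude characters are unchanged.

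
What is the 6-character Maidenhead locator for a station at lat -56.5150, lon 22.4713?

Offset from 180°W / 90°S: lon 202.4713°, lat 33.4850°.
Field (20°×10°, letters A–R): 202.4713/20 → 10 → K, 33.4850/10 → 3 → D; chars KD.
Square (2°×1°, digits 0–9): 2.4713/2 → 1, 3.4850/1 → 3; chars 13.
Subsquare (5′×2.5′, letters a–x): 0.4713/0.0833333 → 5 → f, 0.4850/0.0416667 → 11 → l; chars fl.

KD13fl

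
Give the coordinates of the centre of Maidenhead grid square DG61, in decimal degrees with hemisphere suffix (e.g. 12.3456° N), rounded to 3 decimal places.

Field D=3, G=6: +3·20° lon, +6·10° lat → SW at lon -120°, lat -30°.
Square 6, 1: +6·2° lon, +1·1° lat → SW at lon -108°, lat -29°.
Cell spans 2° lon × 1° lat. Centre is SW corner plus half of each.
latitude 28.500° S, longitude 107.000° W.

28.500° S, 107.000° W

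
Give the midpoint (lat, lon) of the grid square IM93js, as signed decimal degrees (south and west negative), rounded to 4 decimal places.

33.7708, -1.2083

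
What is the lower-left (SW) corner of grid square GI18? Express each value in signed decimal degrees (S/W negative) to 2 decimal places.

-2.00, -58.00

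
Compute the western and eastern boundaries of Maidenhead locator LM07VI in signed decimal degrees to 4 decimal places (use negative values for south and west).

Field L=11, M=12: +11·20° lon, +12·10° lat → SW at lon 40°, lat 30°.
Square 0, 7: +0·2° lon, +7·1° lat → SW at lon 40°, lat 37°.
Subsquare v=21, i=8: +21·0.0833333° lon, +8·0.0416667° lat → SW at lon 41.75°, lat 37.3333°.
Cell spans 0.0833333° lon × 0.0416667° lat.
west 41.7500, east 41.8333.

41.7500, 41.8333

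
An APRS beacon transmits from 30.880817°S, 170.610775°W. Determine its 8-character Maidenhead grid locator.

Add 180° to longitude and 90° to latitude: 9.38923, 59.11918.
Field: 9.38923/20 → 0 → A, 59.11918/10 → 5 → F; chars AF.
Square: 9.38923/2 → 4, 9.11918/1 → 9; chars 49.
Subsquare: 1.38923/0.0833333 → 16 → q, 0.11918/0.0416667 → 2 → c; chars qc.
Extended square: 0.05589/0.00833333 → 6, 0.03585/0.00416667 → 8; chars 68.

AF49qc68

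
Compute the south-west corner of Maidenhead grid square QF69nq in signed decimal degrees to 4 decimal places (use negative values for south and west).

-30.3333, 153.0833

Field Q=16, F=5: +16·20° lon, +5·10° lat → SW at lon 140°, lat -40°.
Square 6, 9: +6·2° lon, +9·1° lat → SW at lon 152°, lat -31°.
Subsquare n=13, q=16: +13·0.0833333° lon, +16·0.0416667° lat → SW at lon 153.083°, lat -30.3333°.
latitude -30.3333, longitude 153.0833.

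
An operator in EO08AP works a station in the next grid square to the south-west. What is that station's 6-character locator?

DO98xo

Longitude subsquare a = 0; −1 → -1, wraps to 23 = x, carry into square.
Longitude square 0; −1 → -1, wraps to 9, carry into field.
Longitude field E = 4; −1 → 3 = D.
Latitude subsquare p = 15; −1 → 14 = o.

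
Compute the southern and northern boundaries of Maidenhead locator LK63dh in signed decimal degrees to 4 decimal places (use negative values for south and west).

Field L=11, K=10: +11·20° lon, +10·10° lat → SW at lon 40°, lat 10°.
Square 6, 3: +6·2° lon, +3·1° lat → SW at lon 52°, lat 13°.
Subsquare d=3, h=7: +3·0.0833333° lon, +7·0.0416667° lat → SW at lon 52.25°, lat 13.2917°.
Cell spans 0.0833333° lon × 0.0416667° lat.
south 13.2917, north 13.3333.

13.2917, 13.3333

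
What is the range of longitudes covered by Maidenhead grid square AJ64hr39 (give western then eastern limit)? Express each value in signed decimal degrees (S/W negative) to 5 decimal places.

-167.39167, -167.38333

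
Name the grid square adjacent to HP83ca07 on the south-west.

HP83ba96

Longitude extended square 0; −1 → -1, wraps to 9, carry into subsquare.
Longitude subsquare c = 2; −1 → 1 = b.
Latitude extended square 7; −1 → 6.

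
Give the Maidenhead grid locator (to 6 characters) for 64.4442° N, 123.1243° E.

PP14nk

Offset from 180°W / 90°S: lon 303.1243°, lat 154.4442°.
Field (20°×10°, letters A–R): lon ⌊303.1243/20⌋ = 15 → P; lat ⌊154.4442/10⌋ = 15 → P.
Square (2°×1°, digits 0–9): lon ⌊3.1243/2⌋ = 1; lat ⌊4.4442/1⌋ = 4.
Subsquare (5′×2.5′, letters a–x): lon ⌊1.1243/0.0833333⌋ = 13 → n; lat ⌊0.4442/0.0416667⌋ = 10 → k.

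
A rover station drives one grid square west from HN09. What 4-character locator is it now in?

GN99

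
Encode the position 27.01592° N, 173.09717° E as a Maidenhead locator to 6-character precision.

RL67na

Shift to the Maidenhead origin (180°W, 90°S): lon 353.0972, lat 117.0159.
Field: lon ⌊353.0972/20⌋ = 17 → R; lat ⌊117.0159/10⌋ = 11 → L.
Square: lon ⌊13.0972/2⌋ = 6; lat ⌊7.0159/1⌋ = 7.
Subsquare: lon ⌊1.0972/0.0833333⌋ = 13 → n; lat ⌊0.0159/0.0416667⌋ = 0 → a.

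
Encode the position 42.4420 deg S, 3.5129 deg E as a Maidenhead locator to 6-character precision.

JE17sn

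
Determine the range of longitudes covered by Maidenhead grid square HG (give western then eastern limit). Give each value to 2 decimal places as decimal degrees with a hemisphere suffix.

Field H=7, G=6: +7·20° lon, +6·10° lat → SW at lon -40°, lat -30°.
Cell spans 20° lon × 10° lat.
west 40.00° W, east 20.00° W.

40.00° W, 20.00° W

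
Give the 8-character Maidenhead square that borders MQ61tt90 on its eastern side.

Longitude extended square 9; +1 → 10, wraps to 0, carry into subsquare.
Longitude subsquare t = 19; +1 → 20 = u.
The latitude characters are unchanged.

MQ61ut00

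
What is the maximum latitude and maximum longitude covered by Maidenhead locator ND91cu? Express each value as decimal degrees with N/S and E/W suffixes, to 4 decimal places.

Field N=13, D=3: +13·20° lon, +3·10° lat → SW at lon 80°, lat -60°.
Square 9, 1: +9·2° lon, +1·1° lat → SW at lon 98°, lat -59°.
Subsquare c=2, u=20: +2·0.0833333° lon, +20·0.0416667° lat → SW at lon 98.1667°, lat -58.1667°.
Cell spans 0.0833333° lon × 0.0416667° lat. NE corner is SW corner plus one full cell.
latitude 58.1250° S, longitude 98.2500° E.

58.1250° S, 98.2500° E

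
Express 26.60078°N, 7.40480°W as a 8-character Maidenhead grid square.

IL66ho14

Shift to the Maidenhead origin (180°W, 90°S): lon 172.59520, lat 116.60078.
Field: lon ⌊172.59520/20⌋ = 8 → I; lat ⌊116.60078/10⌋ = 11 → L.
Square: lon ⌊12.59520/2⌋ = 6; lat ⌊6.60078/1⌋ = 6.
Subsquare: lon ⌊0.59520/0.0833333⌋ = 7 → h; lat ⌊0.60078/0.0416667⌋ = 14 → o.
Extended square: lon ⌊0.01187/0.00833333⌋ = 1; lat ⌊0.01745/0.00416667⌋ = 4.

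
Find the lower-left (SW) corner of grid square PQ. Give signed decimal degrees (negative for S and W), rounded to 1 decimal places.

Field P=15, Q=16: +15·20° lon, +16·10° lat → SW at lon 120°, lat 70°.
latitude 70.0, longitude 120.0.

70.0, 120.0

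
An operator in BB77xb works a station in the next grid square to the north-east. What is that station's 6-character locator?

BB87ac

Longitude subsquare x = 23; +1 → 24, wraps to 0 = a, carry into square.
Longitude square 7; +1 → 8.
Latitude subsquare b = 1; +1 → 2 = c.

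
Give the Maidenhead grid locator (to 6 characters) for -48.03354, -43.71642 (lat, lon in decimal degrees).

Offset from 180°W / 90°S: lon 136.2836°, lat 41.9665°.
Field: 136.2836/20 → 6 → G, 41.9665/10 → 4 → E; chars GE.
Square: 16.2836/2 → 8, 1.9665/1 → 1; chars 81.
Subsquare: 0.2836/0.0833333 → 3 → d, 0.9665/0.0416667 → 23 → x; chars dx.

GE81dx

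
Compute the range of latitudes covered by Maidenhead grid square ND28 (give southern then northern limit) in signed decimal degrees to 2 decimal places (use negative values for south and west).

-52.00, -51.00

Field N=13, D=3: +13·20° lon, +3·10° lat → SW at lon 80°, lat -60°.
Square 2, 8: +2·2° lon, +8·1° lat → SW at lon 84°, lat -52°.
Cell spans 2° lon × 1° lat.
south -52.00, north -51.00.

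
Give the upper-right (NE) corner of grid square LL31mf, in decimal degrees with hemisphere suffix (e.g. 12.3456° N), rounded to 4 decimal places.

Field L=11, L=11: +11·20° lon, +11·10° lat → SW at lon 40°, lat 20°.
Square 3, 1: +3·2° lon, +1·1° lat → SW at lon 46°, lat 21°.
Subsquare m=12, f=5: +12·0.0833333° lon, +5·0.0416667° lat → SW at lon 47°, lat 21.2083°.
Cell spans 0.0833333° lon × 0.0416667° lat. NE corner is SW corner plus one full cell.
latitude 21.2500° N, longitude 47.0833° E.

21.2500° N, 47.0833° E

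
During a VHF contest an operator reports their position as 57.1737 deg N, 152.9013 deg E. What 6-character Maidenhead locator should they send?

QO67ke

Add 180° to longitude and 90° to latitude: 332.9013, 147.1737.
Field (20°×10°, letters A–R): lon ⌊332.9013/20⌋ = 16 → Q; lat ⌊147.1737/10⌋ = 14 → O.
Square (2°×1°, digits 0–9): lon ⌊12.9013/2⌋ = 6; lat ⌊7.1737/1⌋ = 7.
Subsquare (5′×2.5′, letters a–x): lon ⌊0.9013/0.0833333⌋ = 10 → k; lat ⌊0.1737/0.0416667⌋ = 4 → e.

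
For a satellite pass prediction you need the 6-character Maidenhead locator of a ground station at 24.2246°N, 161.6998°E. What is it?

RL04uf

Shift to the Maidenhead origin (180°W, 90°S): lon 341.6998, lat 114.2246.
Field: lon ⌊341.6998/20⌋ = 17 → R; lat ⌊114.2246/10⌋ = 11 → L.
Square: lon ⌊1.6998/2⌋ = 0; lat ⌊4.2246/1⌋ = 4.
Subsquare: lon ⌊1.6998/0.0833333⌋ = 20 → u; lat ⌊0.2246/0.0416667⌋ = 5 → f.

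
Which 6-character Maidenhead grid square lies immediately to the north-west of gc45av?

GC35xw

Longitude subsquare a = 0; −1 → -1, wraps to 23 = x, carry into square.
Longitude square 4; −1 → 3.
Latitude subsquare v = 21; +1 → 22 = w.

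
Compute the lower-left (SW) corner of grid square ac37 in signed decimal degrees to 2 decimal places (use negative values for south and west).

Field A=0, C=2: +0·20° lon, +2·10° lat → SW at lon -180°, lat -70°.
Square 3, 7: +3·2° lon, +7·1° lat → SW at lon -174°, lat -63°.
latitude -63.00, longitude -174.00.

-63.00, -174.00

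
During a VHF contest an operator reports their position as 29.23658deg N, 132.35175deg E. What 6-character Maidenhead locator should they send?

Offset from 180°W / 90°S: lon 312.3518°, lat 119.2366°.
Field: lon ⌊312.3518/20⌋ = 15 → P; lat ⌊119.2366/10⌋ = 11 → L.
Square: lon ⌊12.3518/2⌋ = 6; lat ⌊9.2366/1⌋ = 9.
Subsquare: lon ⌊0.3518/0.0833333⌋ = 4 → e; lat ⌊0.2366/0.0416667⌋ = 5 → f.

PL69ef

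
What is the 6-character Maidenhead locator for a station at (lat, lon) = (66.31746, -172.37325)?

Offset from 180°W / 90°S: lon 7.6267°, lat 156.3175°.
Field: 7.6267/20 → 0 → A, 156.3175/10 → 15 → P; chars AP.
Square: 7.6267/2 → 3, 6.3175/1 → 6; chars 36.
Subsquare: 1.6267/0.0833333 → 19 → t, 0.3175/0.0416667 → 7 → h; chars th.

AP36th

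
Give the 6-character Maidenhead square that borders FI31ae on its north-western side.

Longitude subsquare a = 0; −1 → -1, wraps to 23 = x, carry into square.
Longitude square 3; −1 → 2.
Latitude subsquare e = 4; +1 → 5 = f.

FI21xf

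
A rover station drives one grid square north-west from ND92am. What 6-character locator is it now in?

ND82xn

Longitude subsquare a = 0; −1 → -1, wraps to 23 = x, carry into square.
Longitude square 9; −1 → 8.
Latitude subsquare m = 12; +1 → 13 = n.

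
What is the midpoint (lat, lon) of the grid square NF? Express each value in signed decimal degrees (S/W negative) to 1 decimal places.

-35.0, 90.0

Field N=13, F=5: +13·20° lon, +5·10° lat → SW at lon 80°, lat -40°.
Cell spans 20° lon × 10° lat. Centre is SW corner plus half of each.
latitude -35.0, longitude 90.0.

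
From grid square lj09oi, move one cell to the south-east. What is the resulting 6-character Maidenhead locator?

LJ09ph

Longitude subsquare o = 14; +1 → 15 = p.
Latitude subsquare i = 8; −1 → 7 = h.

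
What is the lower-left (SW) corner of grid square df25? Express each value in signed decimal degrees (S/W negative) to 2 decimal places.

Field D=3, F=5: +3·20° lon, +5·10° lat → SW at lon -120°, lat -40°.
Square 2, 5: +2·2° lon, +5·1° lat → SW at lon -116°, lat -35°.
latitude -35.00, longitude -116.00.

-35.00, -116.00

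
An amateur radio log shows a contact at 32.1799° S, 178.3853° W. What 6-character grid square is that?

AF07tt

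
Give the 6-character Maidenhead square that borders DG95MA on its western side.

DG95la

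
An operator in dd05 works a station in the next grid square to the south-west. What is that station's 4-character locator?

CD94

Longitude square 0; −1 → -1, wraps to 9, carry into field.
Longitude field D = 3; −1 → 2 = C.
Latitude square 5; −1 → 4.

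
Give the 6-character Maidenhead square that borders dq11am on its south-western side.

Longitude subsquare a = 0; −1 → -1, wraps to 23 = x, carry into square.
Longitude square 1; −1 → 0.
Latitude subsquare m = 12; −1 → 11 = l.

DQ01xl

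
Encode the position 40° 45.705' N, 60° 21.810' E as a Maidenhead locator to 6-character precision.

Add 180° to longitude and 90° to latitude: 240.3635, 130.7618.
Field: 240.3635/20 → 12 → M, 130.7618/10 → 13 → N; chars MN.
Square: 0.3635/2 → 0, 0.7618/1 → 0; chars 00.
Subsquare: 0.3635/0.0833333 → 4 → e, 0.7618/0.0416667 → 18 → s; chars es.

MN00es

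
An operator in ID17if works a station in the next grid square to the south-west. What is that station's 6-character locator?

Longitude subsquare i = 8; −1 → 7 = h.
Latitude subsquare f = 5; −1 → 4 = e.

ID17he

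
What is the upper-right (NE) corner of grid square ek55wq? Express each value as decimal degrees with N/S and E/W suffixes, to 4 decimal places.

15.7083° N, 88.0833° W

Field E=4, K=10: +4·20° lon, +10·10° lat → SW at lon -100°, lat 10°.
Square 5, 5: +5·2° lon, +5·1° lat → SW at lon -90°, lat 15°.
Subsquare w=22, q=16: +22·0.0833333° lon, +16·0.0416667° lat → SW at lon -88.1667°, lat 15.6667°.
Cell spans 0.0833333° lon × 0.0416667° lat. NE corner is SW corner plus one full cell.
latitude 15.7083° N, longitude 88.0833° W.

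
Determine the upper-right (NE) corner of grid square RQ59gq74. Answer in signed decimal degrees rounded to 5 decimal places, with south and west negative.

79.68750, 170.56667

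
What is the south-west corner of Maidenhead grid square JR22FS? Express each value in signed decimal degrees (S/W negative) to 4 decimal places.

Field J=9, R=17: +9·20° lon, +17·10° lat → SW at lon 0°, lat 80°.
Square 2, 2: +2·2° lon, +2·1° lat → SW at lon 4°, lat 82°.
Subsquare f=5, s=18: +5·0.0833333° lon, +18·0.0416667° lat → SW at lon 4.41667°, lat 82.75°.
latitude 82.7500, longitude 4.4167.

82.7500, 4.4167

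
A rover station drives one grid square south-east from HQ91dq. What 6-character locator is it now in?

Longitude subsquare d = 3; +1 → 4 = e.
Latitude subsquare q = 16; −1 → 15 = p.

HQ91ep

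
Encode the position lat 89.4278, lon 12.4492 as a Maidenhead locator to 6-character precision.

JR69fk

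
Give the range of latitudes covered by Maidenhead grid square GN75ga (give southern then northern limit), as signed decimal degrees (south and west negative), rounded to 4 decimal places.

Field G=6, N=13: +6·20° lon, +13·10° lat → SW at lon -60°, lat 40°.
Square 7, 5: +7·2° lon, +5·1° lat → SW at lon -46°, lat 45°.
Subsquare g=6, a=0: +6·0.0833333° lon, +0·0.0416667° lat → SW at lon -45.5°, lat 45°.
Cell spans 0.0833333° lon × 0.0416667° lat.
south 45.0000, north 45.0417.

45.0000, 45.0417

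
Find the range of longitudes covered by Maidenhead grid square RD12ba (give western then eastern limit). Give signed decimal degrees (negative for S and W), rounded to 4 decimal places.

Field R=17, D=3: +17·20° lon, +3·10° lat → SW at lon 160°, lat -60°.
Square 1, 2: +1·2° lon, +2·1° lat → SW at lon 162°, lat -58°.
Subsquare b=1, a=0: +1·0.0833333° lon, +0·0.0416667° lat → SW at lon 162.083°, lat -58°.
Cell spans 0.0833333° lon × 0.0416667° lat.
west 162.0833, east 162.1667.

162.0833, 162.1667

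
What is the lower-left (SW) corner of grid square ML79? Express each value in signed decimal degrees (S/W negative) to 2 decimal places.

Field M=12, L=11: +12·20° lon, +11·10° lat → SW at lon 60°, lat 20°.
Square 7, 9: +7·2° lon, +9·1° lat → SW at lon 74°, lat 29°.
latitude 29.00, longitude 74.00.

29.00, 74.00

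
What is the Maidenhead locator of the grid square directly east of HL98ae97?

Longitude extended square 9; +1 → 10, wraps to 0, carry into subsquare.
Longitude subsquare a = 0; +1 → 1 = b.
The latitude characters are unchanged.

HL98be07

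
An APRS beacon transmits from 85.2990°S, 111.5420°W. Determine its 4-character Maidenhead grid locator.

Offset from 180°W / 90°S: lon 68.46°, lat 4.70°.
Field: lon ⌊68.46/20⌋ = 3 → D; lat ⌊4.70/10⌋ = 0 → A.
Square: lon ⌊8.46/2⌋ = 4; lat ⌊4.70/1⌋ = 4.

DA44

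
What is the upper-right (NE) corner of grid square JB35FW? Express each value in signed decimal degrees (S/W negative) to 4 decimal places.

Field J=9, B=1: +9·20° lon, +1·10° lat → SW at lon 0°, lat -80°.
Square 3, 5: +3·2° lon, +5·1° lat → SW at lon 6°, lat -75°.
Subsquare f=5, w=22: +5·0.0833333° lon, +22·0.0416667° lat → SW at lon 6.41667°, lat -74.0833°.
Cell spans 0.0833333° lon × 0.0416667° lat. NE corner is SW corner plus one full cell.
latitude -74.0417, longitude 6.5000.

-74.0417, 6.5000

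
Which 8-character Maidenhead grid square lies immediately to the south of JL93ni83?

JL93ni82

Latitude extended square 3; −1 → 2.
The longitude characters are unchanged.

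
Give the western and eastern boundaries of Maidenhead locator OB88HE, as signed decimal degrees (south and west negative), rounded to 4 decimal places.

116.5833, 116.6667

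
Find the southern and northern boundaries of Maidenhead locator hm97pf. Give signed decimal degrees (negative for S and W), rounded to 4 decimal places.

37.2083, 37.2500

Field H=7, M=12: +7·20° lon, +12·10° lat → SW at lon -40°, lat 30°.
Square 9, 7: +9·2° lon, +7·1° lat → SW at lon -22°, lat 37°.
Subsquare p=15, f=5: +15·0.0833333° lon, +5·0.0416667° lat → SW at lon -20.75°, lat 37.2083°.
Cell spans 0.0833333° lon × 0.0416667° lat.
south 37.2083, north 37.2500.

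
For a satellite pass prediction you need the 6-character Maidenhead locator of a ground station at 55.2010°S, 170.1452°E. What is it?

Offset from 180°W / 90°S: lon 350.1452°, lat 34.7990°.
Field (20°×10°, letters A–R): lon ⌊350.1452/20⌋ = 17 → R; lat ⌊34.7990/10⌋ = 3 → D.
Square (2°×1°, digits 0–9): lon ⌊10.1452/2⌋ = 5; lat ⌊4.7990/1⌋ = 4.
Subsquare (5′×2.5′, letters a–x): lon ⌊0.1452/0.0833333⌋ = 1 → b; lat ⌊0.7990/0.0416667⌋ = 19 → t.

RD54bt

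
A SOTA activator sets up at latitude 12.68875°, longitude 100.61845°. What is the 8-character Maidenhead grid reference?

OK02hq45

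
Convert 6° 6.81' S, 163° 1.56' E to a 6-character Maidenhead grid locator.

RI13mv

Add 180° to longitude and 90° to latitude: 343.0260, 83.8865.
Field: 343.0260/20 → 17 → R, 83.8865/10 → 8 → I; chars RI.
Square: 3.0260/2 → 1, 3.8865/1 → 3; chars 13.
Subsquare: 1.0260/0.0833333 → 12 → m, 0.8865/0.0416667 → 21 → v; chars mv.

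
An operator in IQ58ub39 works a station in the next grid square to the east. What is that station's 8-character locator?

IQ58ub49

Longitude extended square 3; +1 → 4.
The latitude characters are unchanged.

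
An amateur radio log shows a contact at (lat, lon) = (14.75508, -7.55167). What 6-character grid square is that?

Offset from 180°W / 90°S: lon 172.4483°, lat 104.7551°.
Field (20°×10°, letters A–R): 172.4483/20 → 8 → I, 104.7551/10 → 10 → K; chars IK.
Square (2°×1°, digits 0–9): 12.4483/2 → 6, 4.7551/1 → 4; chars 64.
Subsquare (5′×2.5′, letters a–x): 0.4483/0.0833333 → 5 → f, 0.7551/0.0416667 → 18 → s; chars fs.

IK64fs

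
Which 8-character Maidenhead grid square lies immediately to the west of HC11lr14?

HC11lr04

Longitude extended square 1; −1 → 0.
The latitude characters are unchanged.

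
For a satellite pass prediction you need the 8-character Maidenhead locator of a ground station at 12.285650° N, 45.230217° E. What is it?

Add 180° to longitude and 90° to latitude: 225.23022, 102.28565.
Field: 225.23022/20 → 11 → L, 102.28565/10 → 10 → K; chars LK.
Square: 5.23022/2 → 2, 2.28565/1 → 2; chars 22.
Subsquare: 1.23022/0.0833333 → 14 → o, 0.28565/0.0416667 → 6 → g; chars og.
Extended square: 0.06355/0.00833333 → 7, 0.03565/0.00416667 → 8; chars 78.

LK22og78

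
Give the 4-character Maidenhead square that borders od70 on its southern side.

OC79

Latitude square 0; −1 → -1, wraps to 9, carry into field.
Latitude field D = 3; −1 → 2 = C.
The longitude characters are unchanged.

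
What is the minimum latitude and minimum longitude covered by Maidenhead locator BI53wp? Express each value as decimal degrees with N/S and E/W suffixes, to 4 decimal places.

Field B=1, I=8: +1·20° lon, +8·10° lat → SW at lon -160°, lat -10°.
Square 5, 3: +5·2° lon, +3·1° lat → SW at lon -150°, lat -7°.
Subsquare w=22, p=15: +22·0.0833333° lon, +15·0.0416667° lat → SW at lon -148.167°, lat -6.375°.
latitude 6.3750° S, longitude 148.1667° W.

6.3750° S, 148.1667° W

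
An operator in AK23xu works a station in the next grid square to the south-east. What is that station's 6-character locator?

Longitude subsquare x = 23; +1 → 24, wraps to 0 = a, carry into square.
Longitude square 2; +1 → 3.
Latitude subsquare u = 20; −1 → 19 = t.

AK33at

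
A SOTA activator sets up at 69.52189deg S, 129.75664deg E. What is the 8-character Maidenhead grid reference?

Offset from 180°W / 90°S: lon 309.75664°, lat 20.47811°.
Field: lon ⌊309.75664/20⌋ = 15 → P; lat ⌊20.47811/10⌋ = 2 → C.
Square: lon ⌊9.75664/2⌋ = 4; lat ⌊0.47811/1⌋ = 0.
Subsquare: lon ⌊1.75664/0.0833333⌋ = 21 → v; lat ⌊0.47811/0.0416667⌋ = 11 → l.
Extended square: lon ⌊0.00664/0.00833333⌋ = 0; lat ⌊0.01978/0.00416667⌋ = 4.

PC40vl04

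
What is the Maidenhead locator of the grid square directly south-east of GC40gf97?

GC40hf06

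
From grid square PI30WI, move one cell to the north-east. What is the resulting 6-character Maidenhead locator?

PI30xj

Longitude subsquare w = 22; +1 → 23 = x.
Latitude subsquare i = 8; +1 → 9 = j.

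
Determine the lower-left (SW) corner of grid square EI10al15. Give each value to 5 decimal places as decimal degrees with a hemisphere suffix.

9.52083° S, 97.99167° W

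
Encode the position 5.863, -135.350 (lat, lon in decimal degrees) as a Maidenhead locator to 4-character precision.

CJ25

Shift to the Maidenhead origin (180°W, 90°S): lon 44.65, lat 95.86.
Field: 44.65/20 → 2 → C, 95.86/10 → 9 → J; chars CJ.
Square: 4.65/2 → 2, 5.86/1 → 5; chars 25.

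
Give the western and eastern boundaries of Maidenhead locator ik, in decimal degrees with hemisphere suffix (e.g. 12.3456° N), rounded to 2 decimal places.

Field I=8, K=10: +8·20° lon, +10·10° lat → SW at lon -20°, lat 10°.
Cell spans 20° lon × 10° lat.
west 20.00° W, east 0.00° E.

20.00° W, 0.00° E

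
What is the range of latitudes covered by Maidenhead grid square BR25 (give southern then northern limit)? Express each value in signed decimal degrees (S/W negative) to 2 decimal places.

85.00, 86.00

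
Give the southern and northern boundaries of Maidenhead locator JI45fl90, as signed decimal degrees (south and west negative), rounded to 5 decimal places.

Field J=9, I=8: +9·20° lon, +8·10° lat → SW at lon 0°, lat -10°.
Square 4, 5: +4·2° lon, +5·1° lat → SW at lon 8°, lat -5°.
Subsquare f=5, l=11: +5·0.0833333° lon, +11·0.0416667° lat → SW at lon 8.41667°, lat -4.54167°.
Extended square 9, 0: +9·0.00833333° lon, +0·0.00416667° lat → SW at lon 8.49167°, lat -4.54167°.
Cell spans 0.00833333° lon × 0.00416667° lat.
south -4.54167, north -4.53750.

-4.54167, -4.53750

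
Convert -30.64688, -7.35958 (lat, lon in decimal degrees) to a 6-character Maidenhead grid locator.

IF69hi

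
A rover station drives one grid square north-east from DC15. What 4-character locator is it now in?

Longitude square 1; +1 → 2.
Latitude square 5; +1 → 6.

DC26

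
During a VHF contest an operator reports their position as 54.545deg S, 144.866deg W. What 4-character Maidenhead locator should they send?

Shift to the Maidenhead origin (180°W, 90°S): lon 35.13, lat 35.45.
Field: lon ⌊35.13/20⌋ = 1 → B; lat ⌊35.45/10⌋ = 3 → D.
Square: lon ⌊15.13/2⌋ = 7; lat ⌊5.45/1⌋ = 5.

BD75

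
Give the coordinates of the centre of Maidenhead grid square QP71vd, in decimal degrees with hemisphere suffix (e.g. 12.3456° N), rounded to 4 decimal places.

Field Q=16, P=15: +16·20° lon, +15·10° lat → SW at lon 140°, lat 60°.
Square 7, 1: +7·2° lon, +1·1° lat → SW at lon 154°, lat 61°.
Subsquare v=21, d=3: +21·0.0833333° lon, +3·0.0416667° lat → SW at lon 155.75°, lat 61.125°.
Cell spans 0.0833333° lon × 0.0416667° lat. Centre is SW corner plus half of each.
latitude 61.1458° N, longitude 155.7917° E.

61.1458° N, 155.7917° E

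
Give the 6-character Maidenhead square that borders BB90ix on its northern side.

Latitude subsquare x = 23; +1 → 24, wraps to 0 = a, carry into square.
Latitude square 0; +1 → 1.
The longitude characters are unchanged.

BB91ia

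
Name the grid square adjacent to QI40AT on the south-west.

QI30xs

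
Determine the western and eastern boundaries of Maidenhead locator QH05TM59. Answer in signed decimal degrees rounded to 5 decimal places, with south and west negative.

141.62500, 141.63333

Field Q=16, H=7: +16·20° lon, +7·10° lat → SW at lon 140°, lat -20°.
Square 0, 5: +0·2° lon, +5·1° lat → SW at lon 140°, lat -15°.
Subsquare t=19, m=12: +19·0.0833333° lon, +12·0.0416667° lat → SW at lon 141.583°, lat -14.5°.
Extended square 5, 9: +5·0.00833333° lon, +9·0.00416667° lat → SW at lon 141.625°, lat -14.4625°.
Cell spans 0.00833333° lon × 0.00416667° lat.
west 141.62500, east 141.63333.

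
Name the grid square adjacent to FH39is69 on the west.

Longitude extended square 6; −1 → 5.
The latitude characters are unchanged.

FH39is59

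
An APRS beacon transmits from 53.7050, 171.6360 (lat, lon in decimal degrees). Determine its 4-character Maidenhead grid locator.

Offset from 180°W / 90°S: lon 351.64°, lat 143.70°.
Field: lon ⌊351.64/20⌋ = 17 → R; lat ⌊143.70/10⌋ = 14 → O.
Square: lon ⌊11.64/2⌋ = 5; lat ⌊3.70/1⌋ = 3.

RO53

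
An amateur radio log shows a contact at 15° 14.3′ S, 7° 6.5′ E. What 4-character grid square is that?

JH34

Add 180° to longitude and 90° to latitude: 187.11, 74.76.
Field: lon ⌊187.11/20⌋ = 9 → J; lat ⌊74.76/10⌋ = 7 → H.
Square: lon ⌊7.11/2⌋ = 3; lat ⌊4.76/1⌋ = 4.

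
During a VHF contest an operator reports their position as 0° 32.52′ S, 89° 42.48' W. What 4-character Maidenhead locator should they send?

Offset from 180°W / 90°S: lon 90.29°, lat 89.46°.
Field: lon ⌊90.29/20⌋ = 4 → E; lat ⌊89.46/10⌋ = 8 → I.
Square: lon ⌊10.29/2⌋ = 5; lat ⌊9.46/1⌋ = 9.

EI59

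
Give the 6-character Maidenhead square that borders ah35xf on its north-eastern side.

Longitude subsquare x = 23; +1 → 24, wraps to 0 = a, carry into square.
Longitude square 3; +1 → 4.
Latitude subsquare f = 5; +1 → 6 = g.

AH45ag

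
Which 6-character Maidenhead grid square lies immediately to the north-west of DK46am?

DK36xn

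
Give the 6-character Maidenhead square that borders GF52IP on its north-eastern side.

GF52jq

Longitude subsquare i = 8; +1 → 9 = j.
Latitude subsquare p = 15; +1 → 16 = q.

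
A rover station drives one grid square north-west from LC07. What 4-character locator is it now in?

KC98

Longitude square 0; −1 → -1, wraps to 9, carry into field.
Longitude field L = 11; −1 → 10 = K.
Latitude square 7; +1 → 8.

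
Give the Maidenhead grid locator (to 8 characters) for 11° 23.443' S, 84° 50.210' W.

EH78no96

Add 180° to longitude and 90° to latitude: 95.16317, 78.60928.
Field (20°×10°, letters A–R): 95.16317/20 → 4 → E, 78.60928/10 → 7 → H; chars EH.
Square (2°×1°, digits 0–9): 15.16317/2 → 7, 8.60928/1 → 8; chars 78.
Subsquare (5′×2.5′, letters a–x): 1.16317/0.0833333 → 13 → n, 0.60928/0.0416667 → 14 → o; chars no.
Extended square (30″×15″, digits 0–9): 0.07983/0.00833333 → 9, 0.02595/0.00416667 → 6; chars 96.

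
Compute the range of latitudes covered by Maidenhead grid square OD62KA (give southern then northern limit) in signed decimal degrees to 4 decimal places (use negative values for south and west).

Field O=14, D=3: +14·20° lon, +3·10° lat → SW at lon 100°, lat -60°.
Square 6, 2: +6·2° lon, +2·1° lat → SW at lon 112°, lat -58°.
Subsquare k=10, a=0: +10·0.0833333° lon, +0·0.0416667° lat → SW at lon 112.833°, lat -58°.
Cell spans 0.0833333° lon × 0.0416667° lat.
south -58.0000, north -57.9583.

-58.0000, -57.9583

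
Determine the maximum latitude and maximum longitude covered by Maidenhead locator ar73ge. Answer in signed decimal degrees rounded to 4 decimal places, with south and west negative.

Field A=0, R=17: +0·20° lon, +17·10° lat → SW at lon -180°, lat 80°.
Square 7, 3: +7·2° lon, +3·1° lat → SW at lon -166°, lat 83°.
Subsquare g=6, e=4: +6·0.0833333° lon, +4·0.0416667° lat → SW at lon -165.5°, lat 83.1667°.
Cell spans 0.0833333° lon × 0.0416667° lat. NE corner is SW corner plus one full cell.
latitude 83.2083, longitude -165.4167.

83.2083, -165.4167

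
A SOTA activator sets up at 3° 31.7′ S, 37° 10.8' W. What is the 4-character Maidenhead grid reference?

HI16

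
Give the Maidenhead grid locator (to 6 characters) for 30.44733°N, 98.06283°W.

EM00xk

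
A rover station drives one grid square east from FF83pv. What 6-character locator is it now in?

FF83qv

Longitude subsquare p = 15; +1 → 16 = q.
The latitude characters are unchanged.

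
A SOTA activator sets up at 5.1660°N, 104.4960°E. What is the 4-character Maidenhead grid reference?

OJ25

Shift to the Maidenhead origin (180°W, 90°S): lon 284.50, lat 95.17.
Field (20°×10°, letters A–R): 284.50/20 → 14 → O, 95.17/10 → 9 → J; chars OJ.
Square (2°×1°, digits 0–9): 4.50/2 → 2, 5.17/1 → 5; chars 25.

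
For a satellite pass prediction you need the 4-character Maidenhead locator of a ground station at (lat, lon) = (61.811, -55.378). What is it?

GP21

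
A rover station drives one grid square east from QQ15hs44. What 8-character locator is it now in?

QQ15hs54

Longitude extended square 4; +1 → 5.
The latitude characters are unchanged.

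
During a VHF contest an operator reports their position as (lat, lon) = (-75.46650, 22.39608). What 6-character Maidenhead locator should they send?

Offset from 180°W / 90°S: lon 202.3961°, lat 14.5335°.
Field (20°×10°, letters A–R): lon ⌊202.3961/20⌋ = 10 → K; lat ⌊14.5335/10⌋ = 1 → B.
Square (2°×1°, digits 0–9): lon ⌊2.3961/2⌋ = 1; lat ⌊4.5335/1⌋ = 4.
Subsquare (5′×2.5′, letters a–x): lon ⌊0.3961/0.0833333⌋ = 4 → e; lat ⌊0.5335/0.0416667⌋ = 12 → m.

KB14em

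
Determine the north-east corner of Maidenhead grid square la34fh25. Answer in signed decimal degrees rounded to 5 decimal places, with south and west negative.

-85.68333, 46.44167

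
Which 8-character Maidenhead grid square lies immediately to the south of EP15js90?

Latitude extended square 0; −1 → -1, wraps to 9, carry into subsquare.
Latitude subsquare s = 18; −1 → 17 = r.
The longitude characters are unchanged.

EP15jr99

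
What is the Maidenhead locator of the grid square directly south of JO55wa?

JO54wx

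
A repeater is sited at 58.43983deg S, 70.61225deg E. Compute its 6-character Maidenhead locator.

Offset from 180°W / 90°S: lon 250.6123°, lat 31.5602°.
Field: lon ⌊250.6123/20⌋ = 12 → M; lat ⌊31.5602/10⌋ = 3 → D.
Square: lon ⌊10.6123/2⌋ = 5; lat ⌊1.5602/1⌋ = 1.
Subsquare: lon ⌊0.6123/0.0833333⌋ = 7 → h; lat ⌊0.5602/0.0416667⌋ = 13 → n.

MD51hn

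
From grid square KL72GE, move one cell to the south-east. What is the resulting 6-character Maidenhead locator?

KL72hd

Longitude subsquare g = 6; +1 → 7 = h.
Latitude subsquare e = 4; −1 → 3 = d.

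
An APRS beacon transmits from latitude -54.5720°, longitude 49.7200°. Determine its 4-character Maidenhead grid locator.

LD45

Add 180° to longitude and 90° to latitude: 229.72, 35.43.
Field (20°×10°, letters A–R): 229.72/20 → 11 → L, 35.43/10 → 3 → D; chars LD.
Square (2°×1°, digits 0–9): 9.72/2 → 4, 5.43/1 → 5; chars 45.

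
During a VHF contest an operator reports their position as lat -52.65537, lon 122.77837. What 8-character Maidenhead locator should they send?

Shift to the Maidenhead origin (180°W, 90°S): lon 302.77837, lat 37.34463.
Field: 302.77837/20 → 15 → P, 37.34463/10 → 3 → D; chars PD.
Square: 2.77837/2 → 1, 7.34463/1 → 7; chars 17.
Subsquare: 0.77837/0.0833333 → 9 → j, 0.34463/0.0416667 → 8 → i; chars ji.
Extended square: 0.02837/0.00833333 → 3, 0.01130/0.00416667 → 2; chars 32.

PD17ji32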